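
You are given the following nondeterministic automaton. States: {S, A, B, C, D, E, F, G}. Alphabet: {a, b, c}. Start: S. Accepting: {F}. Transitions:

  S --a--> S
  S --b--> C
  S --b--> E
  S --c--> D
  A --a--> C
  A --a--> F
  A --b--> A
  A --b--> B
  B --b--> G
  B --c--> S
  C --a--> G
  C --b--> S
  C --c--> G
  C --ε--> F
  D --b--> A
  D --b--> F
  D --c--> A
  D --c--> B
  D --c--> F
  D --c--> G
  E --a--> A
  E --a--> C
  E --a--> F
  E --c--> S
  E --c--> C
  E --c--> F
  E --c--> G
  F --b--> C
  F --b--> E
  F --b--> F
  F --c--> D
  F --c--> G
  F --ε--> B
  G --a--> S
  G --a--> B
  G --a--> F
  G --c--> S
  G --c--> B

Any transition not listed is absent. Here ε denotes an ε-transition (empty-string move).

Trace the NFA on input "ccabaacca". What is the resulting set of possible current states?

Start in {S}.
Read 'c': {S} → {D}.
Read 'c': {D} → {A, B, F, G}.
Read 'a': {A, B, F, G} → {S, B, C, F}.
Read 'b': {S, B, C, F} → {S, B, C, E, F, G}.
Read 'a': {S, B, C, E, F, G} → {S, A, B, C, F, G}.
Read 'a': {S, A, B, C, F, G} → {S, B, C, F, G}.
Read 'c': {S, B, C, F, G} → {S, B, D, G}.
Read 'c': {S, B, D, G} → {S, A, B, D, F, G}.
Read 'a': {S, A, B, D, F, G} → {S, B, C, F}.

{S, B, C, F}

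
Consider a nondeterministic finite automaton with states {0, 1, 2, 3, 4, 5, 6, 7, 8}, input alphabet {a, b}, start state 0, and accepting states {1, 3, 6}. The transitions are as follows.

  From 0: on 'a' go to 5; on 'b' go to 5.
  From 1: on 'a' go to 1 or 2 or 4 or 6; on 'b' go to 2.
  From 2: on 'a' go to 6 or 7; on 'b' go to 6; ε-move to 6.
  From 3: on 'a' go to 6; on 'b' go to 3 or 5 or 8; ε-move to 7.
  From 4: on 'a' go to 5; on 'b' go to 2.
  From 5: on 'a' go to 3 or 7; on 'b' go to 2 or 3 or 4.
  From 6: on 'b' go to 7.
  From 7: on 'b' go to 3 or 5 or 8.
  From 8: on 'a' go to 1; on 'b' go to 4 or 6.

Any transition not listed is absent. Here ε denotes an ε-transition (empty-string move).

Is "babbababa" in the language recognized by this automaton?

Start in {0}.
Read 'b': {0} → {5}.
Read 'a': {5} → {3, 7}.
Read 'b': {3, 7} → {3, 5, 7, 8}.
Read 'b': {3, 5, 7, 8} → {2, 3, 4, 5, 6, 7, 8}.
Read 'a': {2, 3, 4, 5, 6, 7, 8} → {1, 3, 5, 6, 7}.
Read 'b': {1, 3, 5, 6, 7} → {2, 3, 4, 5, 6, 7, 8}.
Read 'a': {2, 3, 4, 5, 6, 7, 8} → {1, 3, 5, 6, 7}.
Read 'b': {1, 3, 5, 6, 7} → {2, 3, 4, 5, 6, 7, 8}.
Read 'a': {2, 3, 4, 5, 6, 7, 8} → {1, 3, 5, 6, 7}.
The final set {1, 3, 5, 6, 7} contains the accepting states 1, 3, 6.

Yes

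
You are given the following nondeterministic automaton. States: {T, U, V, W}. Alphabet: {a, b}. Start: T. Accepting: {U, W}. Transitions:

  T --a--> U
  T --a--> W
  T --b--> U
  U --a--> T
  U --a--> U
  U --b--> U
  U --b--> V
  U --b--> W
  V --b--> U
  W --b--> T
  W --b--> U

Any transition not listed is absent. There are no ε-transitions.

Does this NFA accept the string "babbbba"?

Yes

Start in {T}.
Read 'b': {T} → {U}.
Read 'a': {U} → {T, U}.
Read 'b': {T, U} → {U, V, W}.
Read 'b': {U, V, W} → {T, U, V, W}.
Read 'b': {T, U, V, W} → {T, U, V, W}.
Read 'b': {T, U, V, W} → {T, U, V, W}.
Read 'a': {T, U, V, W} → {T, U, W}.
The final set {T, U, W} contains the accepting states U, W.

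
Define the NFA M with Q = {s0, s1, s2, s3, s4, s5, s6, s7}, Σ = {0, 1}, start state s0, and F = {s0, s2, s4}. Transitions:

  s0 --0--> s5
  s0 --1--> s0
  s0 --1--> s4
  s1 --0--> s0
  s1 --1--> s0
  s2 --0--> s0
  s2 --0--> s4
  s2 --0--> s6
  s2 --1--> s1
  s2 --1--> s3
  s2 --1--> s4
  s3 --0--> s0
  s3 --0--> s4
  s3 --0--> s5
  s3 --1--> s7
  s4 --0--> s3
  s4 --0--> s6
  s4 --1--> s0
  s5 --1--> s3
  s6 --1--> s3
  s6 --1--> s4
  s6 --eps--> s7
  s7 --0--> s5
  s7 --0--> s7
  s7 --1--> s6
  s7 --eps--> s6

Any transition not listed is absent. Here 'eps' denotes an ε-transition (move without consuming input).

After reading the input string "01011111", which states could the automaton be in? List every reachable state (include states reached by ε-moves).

Start in {s0}.
Read '0': {s0} → {s5}.
Read '1': {s5} → {s3}.
Read '0': {s3} → {s0, s4, s5}.
Read '1': {s0, s4, s5} → {s0, s3, s4}.
Read '1': {s0, s3, s4} → {s0, s4, s6, s7}.
Read '1': {s0, s4, s6, s7} → {s0, s3, s4, s6, s7}.
Read '1': {s0, s3, s4, s6, s7} → {s0, s3, s4, s6, s7}.
Read '1': {s0, s3, s4, s6, s7} → {s0, s3, s4, s6, s7}.

{s0, s3, s4, s6, s7}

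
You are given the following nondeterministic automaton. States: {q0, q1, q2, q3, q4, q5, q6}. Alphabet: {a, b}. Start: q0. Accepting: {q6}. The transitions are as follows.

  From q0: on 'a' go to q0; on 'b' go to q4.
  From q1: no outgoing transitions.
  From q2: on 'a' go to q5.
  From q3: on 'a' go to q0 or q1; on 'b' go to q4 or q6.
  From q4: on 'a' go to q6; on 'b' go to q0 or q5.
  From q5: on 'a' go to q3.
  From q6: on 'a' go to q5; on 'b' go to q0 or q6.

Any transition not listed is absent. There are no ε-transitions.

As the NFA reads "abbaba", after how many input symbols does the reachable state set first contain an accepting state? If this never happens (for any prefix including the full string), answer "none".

5

Start in {q0}.
Read 'a': q0→{q0}; now {q0}.
Read 'b': q0→{q4}; now {q4}.
Read 'b': q4→{q0, q5}; now {q0, q5}.
Read 'a': q0→{q0}, q5→{q3}; now {q0, q3}.
Read 'b': q0→{q4}, q3→{q4, q6}; now {q4, q6}.
None of the earlier sets intersect F, but {q4, q6} does.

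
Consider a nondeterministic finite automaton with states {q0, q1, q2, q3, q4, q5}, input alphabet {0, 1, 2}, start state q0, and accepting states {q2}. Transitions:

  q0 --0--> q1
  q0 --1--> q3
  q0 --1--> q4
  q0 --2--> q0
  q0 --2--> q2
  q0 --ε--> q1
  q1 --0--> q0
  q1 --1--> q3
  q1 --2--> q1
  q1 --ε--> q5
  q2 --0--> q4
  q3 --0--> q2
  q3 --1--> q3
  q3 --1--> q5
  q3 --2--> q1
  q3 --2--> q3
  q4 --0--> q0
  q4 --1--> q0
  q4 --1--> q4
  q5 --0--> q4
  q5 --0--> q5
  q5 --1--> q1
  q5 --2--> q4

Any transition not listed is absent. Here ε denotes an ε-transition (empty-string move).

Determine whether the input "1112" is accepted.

Start: ε-closure({q0}) = {q0, q1, q5}.
Read '1': q0→{q3, q4}, q1→{q3}, q5→{q1}; union {q1, q3, q4}; ε-closure = {q1, q3, q4, q5}.
Read '1': q1→{q3}, q3→{q3, q5}, q4→{q0, q4}, q5→{q1}; now {q0, q1, q3, q4, q5}.
Read '1': q0→{q3, q4}, q1→{q3}, q3→{q3, q5}, q4→{q0, q4}, q5→{q1}; now {q0, q1, q3, q4, q5}.
Read '2': q0→{q0, q2}, q1→{q1}, q3→{q1, q3}, q4→∅, q5→{q4}; union {q0, q1, q2, q3, q4}; ε-closure = {q0, q1, q2, q3, q4, q5}.
The final set {q0, q1, q2, q3, q4, q5} contains the accepting state q2.

Yes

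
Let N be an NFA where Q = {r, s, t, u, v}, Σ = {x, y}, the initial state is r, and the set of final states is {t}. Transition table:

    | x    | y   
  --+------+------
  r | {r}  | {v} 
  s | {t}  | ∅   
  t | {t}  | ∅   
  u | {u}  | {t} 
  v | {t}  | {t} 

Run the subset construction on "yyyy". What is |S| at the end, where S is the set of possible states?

Start in {r}.
Read 'y': {r} → {v}.
Read 'y': {v} → {t}.
Read 'y': {t} → ∅.
The set is empty and remains empty for the remaining 1 symbol.
That set has 0 states.

0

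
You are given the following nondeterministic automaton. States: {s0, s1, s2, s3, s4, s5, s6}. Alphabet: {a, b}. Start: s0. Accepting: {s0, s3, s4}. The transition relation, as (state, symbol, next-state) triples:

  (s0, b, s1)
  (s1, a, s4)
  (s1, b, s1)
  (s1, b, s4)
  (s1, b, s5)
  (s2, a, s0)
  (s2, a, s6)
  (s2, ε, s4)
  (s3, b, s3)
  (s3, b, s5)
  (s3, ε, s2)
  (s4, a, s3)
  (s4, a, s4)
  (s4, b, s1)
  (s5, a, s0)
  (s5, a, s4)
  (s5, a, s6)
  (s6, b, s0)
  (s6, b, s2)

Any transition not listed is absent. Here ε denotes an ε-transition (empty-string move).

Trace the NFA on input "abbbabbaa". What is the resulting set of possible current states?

Start in {s0}.
Read 'a': s0→∅; now ∅.
The set is empty and remains empty for the remaining 8 symbols.

∅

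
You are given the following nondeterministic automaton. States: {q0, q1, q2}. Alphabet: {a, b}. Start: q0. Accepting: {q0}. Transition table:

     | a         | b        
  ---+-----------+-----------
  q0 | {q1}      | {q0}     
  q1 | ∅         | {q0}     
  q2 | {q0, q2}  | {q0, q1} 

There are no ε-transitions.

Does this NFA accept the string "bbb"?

Yes

Start in {q0}.
Read 'b': {q0} → {q0}.
Read 'b': {q0} → {q0}.
Read 'b': {q0} → {q0}.
The final set {q0} contains the accepting state q0.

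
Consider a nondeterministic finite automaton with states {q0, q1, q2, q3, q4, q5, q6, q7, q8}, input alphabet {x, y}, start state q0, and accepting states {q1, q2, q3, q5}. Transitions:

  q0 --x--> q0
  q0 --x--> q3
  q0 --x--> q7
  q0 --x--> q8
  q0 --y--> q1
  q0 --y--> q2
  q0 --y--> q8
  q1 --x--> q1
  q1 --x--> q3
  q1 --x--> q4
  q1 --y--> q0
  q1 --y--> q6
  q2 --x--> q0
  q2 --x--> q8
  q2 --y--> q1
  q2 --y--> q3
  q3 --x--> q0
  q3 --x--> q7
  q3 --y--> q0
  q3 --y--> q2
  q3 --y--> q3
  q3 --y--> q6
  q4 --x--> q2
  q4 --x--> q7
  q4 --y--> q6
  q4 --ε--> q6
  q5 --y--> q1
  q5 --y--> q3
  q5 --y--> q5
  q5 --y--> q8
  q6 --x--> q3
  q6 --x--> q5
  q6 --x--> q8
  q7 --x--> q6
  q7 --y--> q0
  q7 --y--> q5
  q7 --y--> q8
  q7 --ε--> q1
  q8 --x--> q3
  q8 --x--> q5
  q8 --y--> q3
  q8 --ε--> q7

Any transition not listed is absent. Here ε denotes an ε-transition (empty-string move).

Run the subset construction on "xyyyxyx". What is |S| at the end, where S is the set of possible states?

8

Start in {q0}.
Read 'x': q0→{q0, q3, q7, q8}; union {q0, q3, q7, q8}; ε-closure = {q0, q1, q3, q7, q8}.
Read 'y': q0→{q1, q2, q8}, q1→{q0, q6}, q3→{q0, q2, q3, q6}, q7→{q0, q5, q8}, q8→{q3}; union {q0, q1, q2, q3, q5, q6, q8}; ε-closure = {q0, q1, q2, q3, q5, q6, q7, q8}.
Read 'y': q0→{q1, q2, q8}, q1→{q0, q6}, q2→{q1, q3}, q3→{q0, q2, q3, q6}, q5→{q1, q3, q5, q8}, q6→∅, q7→{q0, q5, q8}, q8→{q3}; union {q0, q1, q2, q3, q5, q6, q8}; ε-closure = {q0, q1, q2, q3, q5, q6, q7, q8}.
Read 'y': q0→{q1, q2, q8}, q1→{q0, q6}, q2→{q1, q3}, q3→{q0, q2, q3, q6}, q5→{q1, q3, q5, q8}, q6→∅, q7→{q0, q5, q8}, q8→{q3}; union {q0, q1, q2, q3, q5, q6, q8}; ε-closure = {q0, q1, q2, q3, q5, q6, q7, q8}.
Read 'x': q0→{q0, q3, q7, q8}, q1→{q1, q3, q4}, q2→{q0, q8}, q3→{q0, q7}, q5→∅, q6→{q3, q5, q8}, q7→{q6}, q8→{q3, q5}; now {q0, q1, q3, q4, q5, q6, q7, q8}.
Read 'y': q0→{q1, q2, q8}, q1→{q0, q6}, q3→{q0, q2, q3, q6}, q4→{q6}, q5→{q1, q3, q5, q8}, q6→∅, q7→{q0, q5, q8}, q8→{q3}; union {q0, q1, q2, q3, q5, q6, q8}; ε-closure = {q0, q1, q2, q3, q5, q6, q7, q8}.
Read 'x': q0→{q0, q3, q7, q8}, q1→{q1, q3, q4}, q2→{q0, q8}, q3→{q0, q7}, q5→∅, q6→{q3, q5, q8}, q7→{q6}, q8→{q3, q5}; now {q0, q1, q3, q4, q5, q6, q7, q8}.
That set has 8 states.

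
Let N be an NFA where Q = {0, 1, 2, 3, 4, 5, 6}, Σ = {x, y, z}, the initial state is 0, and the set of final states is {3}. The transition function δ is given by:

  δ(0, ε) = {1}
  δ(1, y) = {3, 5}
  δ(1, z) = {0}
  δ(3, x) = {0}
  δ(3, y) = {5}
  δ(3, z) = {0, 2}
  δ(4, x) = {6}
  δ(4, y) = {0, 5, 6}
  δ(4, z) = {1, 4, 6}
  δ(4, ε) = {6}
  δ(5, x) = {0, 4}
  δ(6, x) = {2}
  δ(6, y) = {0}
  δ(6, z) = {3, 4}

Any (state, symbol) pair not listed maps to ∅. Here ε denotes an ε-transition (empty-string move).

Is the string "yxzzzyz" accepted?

Start: ε-closure({0}) = {0, 1}.
Read 'y': {0, 1} → {3, 5}.
Read 'x': {3, 5} → {0, 1, 4, 6}.
Read 'z': {0, 1, 4, 6} → {0, 1, 3, 4, 6}.
Read 'z': {0, 1, 3, 4, 6} → {0, 1, 2, 3, 4, 6}.
Read 'z': {0, 1, 2, 3, 4, 6} → {0, 1, 2, 3, 4, 6}.
Read 'y': {0, 1, 2, 3, 4, 6} → {0, 1, 3, 5, 6}.
Read 'z': {0, 1, 3, 5, 6} → {0, 1, 2, 3, 4, 6}.
The final set {0, 1, 2, 3, 4, 6} contains the accepting state 3.

Yes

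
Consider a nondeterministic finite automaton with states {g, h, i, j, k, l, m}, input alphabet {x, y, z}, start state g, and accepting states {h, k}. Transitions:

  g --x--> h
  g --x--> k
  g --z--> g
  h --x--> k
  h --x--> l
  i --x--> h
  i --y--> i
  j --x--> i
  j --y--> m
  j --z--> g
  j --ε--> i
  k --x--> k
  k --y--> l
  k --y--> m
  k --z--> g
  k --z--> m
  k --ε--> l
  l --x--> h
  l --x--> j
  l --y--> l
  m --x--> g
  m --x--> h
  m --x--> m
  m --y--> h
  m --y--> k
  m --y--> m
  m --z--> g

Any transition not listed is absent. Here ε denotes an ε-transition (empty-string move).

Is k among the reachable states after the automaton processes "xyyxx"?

Start in {g}.
Read 'x': g→{h, k}; union {h, k}; ε-closure = {h, k, l}.
Read 'y': h→∅, k→{l, m}, l→{l}; now {l, m}.
Read 'y': l→{l}, m→{h, k, m}; now {h, k, l, m}.
Read 'x': h→{k, l}, k→{k}, l→{h, j}, m→{g, h, m}; union {g, h, j, k, l, m}; ε-closure = {g, h, i, j, k, l, m}.
Read 'x': g→{h, k}, h→{k, l}, i→{h}, j→{i}, k→{k}, l→{h, j}, m→{g, h, m}; now {g, h, i, j, k, l, m}.
State k is in {g, h, i, j, k, l, m}.

Yes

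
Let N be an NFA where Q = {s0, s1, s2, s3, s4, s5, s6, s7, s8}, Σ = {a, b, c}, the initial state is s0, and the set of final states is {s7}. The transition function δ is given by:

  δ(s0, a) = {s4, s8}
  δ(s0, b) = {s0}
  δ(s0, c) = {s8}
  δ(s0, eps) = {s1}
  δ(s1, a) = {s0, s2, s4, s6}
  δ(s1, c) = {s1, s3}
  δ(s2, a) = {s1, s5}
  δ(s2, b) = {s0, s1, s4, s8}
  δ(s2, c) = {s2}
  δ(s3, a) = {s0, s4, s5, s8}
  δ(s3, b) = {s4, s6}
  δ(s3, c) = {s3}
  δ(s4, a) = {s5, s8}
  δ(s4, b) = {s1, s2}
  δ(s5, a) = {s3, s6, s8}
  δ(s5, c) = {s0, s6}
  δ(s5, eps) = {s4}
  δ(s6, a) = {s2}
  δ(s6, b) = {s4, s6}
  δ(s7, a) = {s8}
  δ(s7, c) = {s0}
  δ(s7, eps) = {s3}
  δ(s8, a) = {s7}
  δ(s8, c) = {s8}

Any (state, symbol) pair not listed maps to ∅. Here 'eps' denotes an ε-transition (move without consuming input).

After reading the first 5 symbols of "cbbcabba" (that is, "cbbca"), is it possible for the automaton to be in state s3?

No

Start: ε-closure({s0}) = {s0, s1}.
Read 'c': {s0, s1} → {s1, s3, s8}.
Read 'b': {s1, s3, s8} → {s4, s6}.
Read 'b': {s4, s6} → {s1, s2, s4, s6}.
Read 'c': {s1, s2, s4, s6} → {s1, s2, s3}.
Read 'a': {s1, s2, s3} → {s0, s1, s2, s4, s5, s6, s8}.
State s3 is not in {s0, s1, s2, s4, s5, s6, s8}.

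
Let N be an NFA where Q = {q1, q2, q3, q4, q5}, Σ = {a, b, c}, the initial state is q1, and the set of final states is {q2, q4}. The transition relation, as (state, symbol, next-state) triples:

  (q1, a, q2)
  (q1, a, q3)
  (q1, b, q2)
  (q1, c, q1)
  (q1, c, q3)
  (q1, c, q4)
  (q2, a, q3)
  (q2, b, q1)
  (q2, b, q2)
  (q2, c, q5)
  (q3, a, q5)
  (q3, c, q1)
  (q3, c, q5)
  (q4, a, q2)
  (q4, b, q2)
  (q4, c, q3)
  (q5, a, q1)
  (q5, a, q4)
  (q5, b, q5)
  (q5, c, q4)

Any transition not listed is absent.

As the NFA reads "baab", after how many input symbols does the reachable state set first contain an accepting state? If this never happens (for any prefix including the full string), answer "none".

1

Start in {q1}.
Read 'b': q1→{q2}; now {q2}.
None of the earlier sets intersect F, but {q2} does.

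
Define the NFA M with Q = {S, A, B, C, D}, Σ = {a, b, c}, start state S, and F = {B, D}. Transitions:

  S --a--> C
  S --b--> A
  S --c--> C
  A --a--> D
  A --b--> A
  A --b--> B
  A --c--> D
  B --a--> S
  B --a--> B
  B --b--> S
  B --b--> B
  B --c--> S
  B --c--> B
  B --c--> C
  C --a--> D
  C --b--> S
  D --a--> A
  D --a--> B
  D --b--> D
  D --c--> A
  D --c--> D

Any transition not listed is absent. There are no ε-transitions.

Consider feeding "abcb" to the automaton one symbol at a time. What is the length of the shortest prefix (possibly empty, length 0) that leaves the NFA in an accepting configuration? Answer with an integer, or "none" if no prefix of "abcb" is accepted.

none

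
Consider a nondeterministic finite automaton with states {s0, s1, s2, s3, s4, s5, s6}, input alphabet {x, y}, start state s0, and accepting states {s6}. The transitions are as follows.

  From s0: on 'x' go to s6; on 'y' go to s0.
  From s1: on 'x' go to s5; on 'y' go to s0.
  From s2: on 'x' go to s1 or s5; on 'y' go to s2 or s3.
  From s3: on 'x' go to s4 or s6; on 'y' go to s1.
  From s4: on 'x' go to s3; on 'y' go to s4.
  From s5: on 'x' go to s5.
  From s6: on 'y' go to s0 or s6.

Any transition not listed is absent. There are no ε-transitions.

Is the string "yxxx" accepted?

No

Start in {s0}.
Read 'y': {s0} → {s0}.
Read 'x': {s0} → {s6}.
Read 'x': {s6} → ∅.
The set is empty and remains empty for the remaining 1 symbol.
The final set ∅ contains no accepting state.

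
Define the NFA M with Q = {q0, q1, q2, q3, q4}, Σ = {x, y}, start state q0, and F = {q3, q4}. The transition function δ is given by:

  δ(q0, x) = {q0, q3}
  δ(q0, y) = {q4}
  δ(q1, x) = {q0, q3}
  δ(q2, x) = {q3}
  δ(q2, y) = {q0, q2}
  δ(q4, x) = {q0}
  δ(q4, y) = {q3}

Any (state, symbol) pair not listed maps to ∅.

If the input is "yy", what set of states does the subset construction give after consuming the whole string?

{q3}

Start in {q0}.
Read 'y': q0→{q4}; now {q4}.
Read 'y': q4→{q3}; now {q3}.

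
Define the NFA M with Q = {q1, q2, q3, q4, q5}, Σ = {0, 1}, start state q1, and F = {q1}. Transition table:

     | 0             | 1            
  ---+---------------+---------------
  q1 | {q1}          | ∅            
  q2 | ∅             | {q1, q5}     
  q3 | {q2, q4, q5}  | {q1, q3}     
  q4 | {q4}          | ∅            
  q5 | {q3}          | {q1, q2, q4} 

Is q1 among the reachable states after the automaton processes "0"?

Yes

Start in {q1}.
Read '0': q1→{q1}; now {q1}.
State q1 is in {q1}.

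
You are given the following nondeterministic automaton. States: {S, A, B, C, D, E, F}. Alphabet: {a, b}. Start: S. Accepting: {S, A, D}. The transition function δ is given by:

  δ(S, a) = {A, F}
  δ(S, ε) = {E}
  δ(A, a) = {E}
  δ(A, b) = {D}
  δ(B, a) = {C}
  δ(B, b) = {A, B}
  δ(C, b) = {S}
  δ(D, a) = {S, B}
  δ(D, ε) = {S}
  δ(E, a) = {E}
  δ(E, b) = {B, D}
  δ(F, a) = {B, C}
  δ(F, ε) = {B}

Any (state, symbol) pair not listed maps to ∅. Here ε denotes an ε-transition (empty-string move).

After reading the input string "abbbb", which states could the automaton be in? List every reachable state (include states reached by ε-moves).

{S, A, B, D, E}

Start: ε-closure({S}) = {S, E}.
Read 'a': {S, E} → {A, B, E, F}.
Read 'b': {A, B, E, F} → {S, A, B, D, E}.
Read 'b': {S, A, B, D, E} → {S, A, B, D, E}.
Read 'b': {S, A, B, D, E} → {S, A, B, D, E}.
Read 'b': {S, A, B, D, E} → {S, A, B, D, E}.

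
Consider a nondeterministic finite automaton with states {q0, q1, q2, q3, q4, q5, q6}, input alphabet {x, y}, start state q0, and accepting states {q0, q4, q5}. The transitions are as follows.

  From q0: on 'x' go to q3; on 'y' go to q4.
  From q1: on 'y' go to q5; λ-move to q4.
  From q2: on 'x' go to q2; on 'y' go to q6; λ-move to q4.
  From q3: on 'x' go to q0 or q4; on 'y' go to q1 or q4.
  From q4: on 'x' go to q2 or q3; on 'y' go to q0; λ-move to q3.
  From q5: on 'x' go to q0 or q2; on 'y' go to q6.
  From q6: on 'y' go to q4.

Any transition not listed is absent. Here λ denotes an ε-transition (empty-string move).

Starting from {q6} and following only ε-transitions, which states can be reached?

Begin with {q6}.
No ε-moves leave this set, so the closure equals the set itself.

{q6}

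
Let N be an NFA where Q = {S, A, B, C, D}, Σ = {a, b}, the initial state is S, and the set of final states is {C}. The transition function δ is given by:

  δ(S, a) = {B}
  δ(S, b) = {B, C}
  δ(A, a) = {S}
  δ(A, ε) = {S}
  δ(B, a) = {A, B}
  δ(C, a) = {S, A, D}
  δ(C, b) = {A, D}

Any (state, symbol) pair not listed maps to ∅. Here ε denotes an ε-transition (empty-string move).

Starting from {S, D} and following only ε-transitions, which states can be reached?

{S, D}

Begin with {S, D}.
No ε-moves leave this set, so the closure equals the set itself.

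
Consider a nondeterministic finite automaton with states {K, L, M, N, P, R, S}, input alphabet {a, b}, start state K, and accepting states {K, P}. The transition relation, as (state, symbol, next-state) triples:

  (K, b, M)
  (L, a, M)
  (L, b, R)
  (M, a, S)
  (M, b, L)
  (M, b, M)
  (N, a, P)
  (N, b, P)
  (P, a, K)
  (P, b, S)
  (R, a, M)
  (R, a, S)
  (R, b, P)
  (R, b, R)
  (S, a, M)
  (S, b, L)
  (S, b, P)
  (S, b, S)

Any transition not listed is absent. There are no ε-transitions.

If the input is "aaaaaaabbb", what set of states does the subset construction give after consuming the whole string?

∅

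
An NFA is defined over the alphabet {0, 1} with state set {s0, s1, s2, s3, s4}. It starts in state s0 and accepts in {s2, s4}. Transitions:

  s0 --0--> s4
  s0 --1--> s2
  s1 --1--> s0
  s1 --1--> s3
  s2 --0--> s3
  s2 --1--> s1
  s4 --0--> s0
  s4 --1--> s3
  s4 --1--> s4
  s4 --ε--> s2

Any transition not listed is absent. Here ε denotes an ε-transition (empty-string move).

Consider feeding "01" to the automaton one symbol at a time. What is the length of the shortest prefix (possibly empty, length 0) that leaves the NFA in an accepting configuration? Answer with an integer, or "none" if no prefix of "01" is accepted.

1

Start in {s0}.
Read '0': {s0} → {s2, s4}.
None of the earlier sets intersect F, but {s2, s4} does.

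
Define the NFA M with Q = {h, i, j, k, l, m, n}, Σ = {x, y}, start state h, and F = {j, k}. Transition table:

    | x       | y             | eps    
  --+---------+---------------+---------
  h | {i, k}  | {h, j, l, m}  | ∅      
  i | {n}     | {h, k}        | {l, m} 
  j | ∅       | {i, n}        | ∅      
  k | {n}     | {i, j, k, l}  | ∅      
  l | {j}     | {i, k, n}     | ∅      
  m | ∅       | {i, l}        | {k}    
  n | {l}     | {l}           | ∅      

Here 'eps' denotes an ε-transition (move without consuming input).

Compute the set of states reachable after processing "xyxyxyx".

Start in {h}.
Read 'x': h→{i, k}; union {i, k}; ε-closure = {i, k, l, m}.
Read 'y': i→{h, k}, k→{i, j, k, l}, l→{i, k, n}, m→{i, l}; union {h, i, j, k, l, n}; ε-closure = {h, i, j, k, l, m, n}.
Read 'x': h→{i, k}, i→{n}, j→∅, k→{n}, l→{j}, m→∅, n→{l}; union {i, j, k, l, n}; ε-closure = {i, j, k, l, m, n}.
Read 'y': i→{h, k}, j→{i, n}, k→{i, j, k, l}, l→{i, k, n}, m→{i, l}, n→{l}; union {h, i, j, k, l, n}; ε-closure = {h, i, j, k, l, m, n}.
Read 'x': h→{i, k}, i→{n}, j→∅, k→{n}, l→{j}, m→∅, n→{l}; union {i, j, k, l, n}; ε-closure = {i, j, k, l, m, n}.
Read 'y': i→{h, k}, j→{i, n}, k→{i, j, k, l}, l→{i, k, n}, m→{i, l}, n→{l}; union {h, i, j, k, l, n}; ε-closure = {h, i, j, k, l, m, n}.
Read 'x': h→{i, k}, i→{n}, j→∅, k→{n}, l→{j}, m→∅, n→{l}; union {i, j, k, l, n}; ε-closure = {i, j, k, l, m, n}.

{i, j, k, l, m, n}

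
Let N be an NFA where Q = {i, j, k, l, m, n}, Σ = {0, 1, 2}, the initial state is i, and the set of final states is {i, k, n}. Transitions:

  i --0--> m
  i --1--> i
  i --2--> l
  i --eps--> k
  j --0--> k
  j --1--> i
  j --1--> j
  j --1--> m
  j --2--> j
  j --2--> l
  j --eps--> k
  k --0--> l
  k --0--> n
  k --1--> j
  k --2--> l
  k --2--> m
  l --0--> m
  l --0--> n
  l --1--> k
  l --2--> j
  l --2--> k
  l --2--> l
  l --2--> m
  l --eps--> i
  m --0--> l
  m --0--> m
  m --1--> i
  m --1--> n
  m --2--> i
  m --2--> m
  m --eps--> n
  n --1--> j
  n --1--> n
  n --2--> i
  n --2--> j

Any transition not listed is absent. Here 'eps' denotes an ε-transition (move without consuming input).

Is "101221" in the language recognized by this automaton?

Start: ε-closure({i}) = {i, k}.
Read '1': {i, k} → {i, j, k}.
Read '0': {i, j, k} → {i, k, l, m, n}.
Read '1': {i, k, l, m, n} → {i, j, k, n}.
Read '2': {i, j, k, n} → {i, j, k, l, m, n}.
Read '2': {i, j, k, l, m, n} → {i, j, k, l, m, n}.
Read '1': {i, j, k, l, m, n} → {i, j, k, m, n}.
The final set {i, j, k, m, n} contains the accepting states i, k, n.

Yes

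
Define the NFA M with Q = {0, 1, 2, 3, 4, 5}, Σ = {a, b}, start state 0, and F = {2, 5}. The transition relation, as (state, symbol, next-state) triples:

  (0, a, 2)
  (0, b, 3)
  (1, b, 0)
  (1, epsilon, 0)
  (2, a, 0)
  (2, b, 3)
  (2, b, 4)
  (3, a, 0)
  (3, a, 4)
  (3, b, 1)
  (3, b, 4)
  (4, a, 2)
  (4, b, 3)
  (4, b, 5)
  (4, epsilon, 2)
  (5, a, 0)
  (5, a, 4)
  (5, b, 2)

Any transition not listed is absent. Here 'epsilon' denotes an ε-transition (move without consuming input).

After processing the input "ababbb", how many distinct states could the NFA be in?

6

Start in {0}.
Read 'a': {0} → {2}.
Read 'b': {2} → {2, 3, 4}.
Read 'a': {2, 3, 4} → {0, 2, 4}.
Read 'b': {0, 2, 4} → {2, 3, 4, 5}.
Read 'b': {2, 3, 4, 5} → {0, 1, 2, 3, 4, 5}.
Read 'b': {0, 1, 2, 3, 4, 5} → {0, 1, 2, 3, 4, 5}.
That set has 6 states.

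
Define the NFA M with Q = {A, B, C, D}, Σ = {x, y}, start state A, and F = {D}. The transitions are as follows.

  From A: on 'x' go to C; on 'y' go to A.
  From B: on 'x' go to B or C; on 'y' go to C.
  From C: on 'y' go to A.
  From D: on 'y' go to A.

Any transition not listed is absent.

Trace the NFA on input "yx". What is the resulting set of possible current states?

{C}

Start in {A}.
Read 'y': A→{A}; now {A}.
Read 'x': A→{C}; now {C}.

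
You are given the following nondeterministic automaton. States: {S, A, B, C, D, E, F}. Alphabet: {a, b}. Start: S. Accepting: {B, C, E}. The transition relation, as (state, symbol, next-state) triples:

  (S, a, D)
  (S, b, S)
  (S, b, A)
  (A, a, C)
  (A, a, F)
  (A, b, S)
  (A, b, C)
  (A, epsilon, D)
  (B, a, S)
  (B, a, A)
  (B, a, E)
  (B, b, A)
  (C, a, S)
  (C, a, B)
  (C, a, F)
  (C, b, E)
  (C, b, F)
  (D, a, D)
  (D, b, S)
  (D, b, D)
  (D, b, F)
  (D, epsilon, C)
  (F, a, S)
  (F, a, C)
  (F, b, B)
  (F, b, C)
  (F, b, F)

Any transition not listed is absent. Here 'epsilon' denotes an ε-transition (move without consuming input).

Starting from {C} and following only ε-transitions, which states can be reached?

Begin with {C}.
No ε-moves leave this set, so the closure equals the set itself.

{C}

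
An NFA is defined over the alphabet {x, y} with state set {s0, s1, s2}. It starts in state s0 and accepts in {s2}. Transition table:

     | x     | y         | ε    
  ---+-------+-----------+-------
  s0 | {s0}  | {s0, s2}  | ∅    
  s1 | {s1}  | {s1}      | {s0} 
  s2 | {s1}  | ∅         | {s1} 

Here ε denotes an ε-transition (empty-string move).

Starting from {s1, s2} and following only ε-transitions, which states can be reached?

Begin with {s1, s2}.
ε-move s1 → s0; add s0.

{s0, s1, s2}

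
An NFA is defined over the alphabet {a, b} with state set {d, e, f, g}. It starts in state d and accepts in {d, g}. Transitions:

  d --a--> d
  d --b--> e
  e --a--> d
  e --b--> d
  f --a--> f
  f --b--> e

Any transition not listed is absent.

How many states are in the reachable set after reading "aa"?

1

Start in {d}.
Read 'a': {d} → {d}.
Read 'a': {d} → {d}.
That set has 1 state.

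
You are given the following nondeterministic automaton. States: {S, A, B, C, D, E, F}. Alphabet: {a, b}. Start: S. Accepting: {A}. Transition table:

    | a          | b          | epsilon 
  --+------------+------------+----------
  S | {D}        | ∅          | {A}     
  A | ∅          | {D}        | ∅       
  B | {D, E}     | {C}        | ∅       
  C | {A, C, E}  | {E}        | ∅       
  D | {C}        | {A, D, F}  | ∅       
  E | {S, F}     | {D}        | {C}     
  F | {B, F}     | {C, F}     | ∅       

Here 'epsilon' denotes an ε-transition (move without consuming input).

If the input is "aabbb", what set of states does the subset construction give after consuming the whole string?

Start: ε-closure({S}) = {S, A}.
Read 'a': S→{D}, A→∅; now {D}.
Read 'a': D→{C}; now {C}.
Read 'b': C→{E}; union {E}; ε-closure = {C, E}.
Read 'b': C→{E}, E→{D}; union {D, E}; ε-closure = {C, D, E}.
Read 'b': C→{E}, D→{A, D, F}, E→{D}; union {A, D, E, F}; ε-closure = {A, C, D, E, F}.

{A, C, D, E, F}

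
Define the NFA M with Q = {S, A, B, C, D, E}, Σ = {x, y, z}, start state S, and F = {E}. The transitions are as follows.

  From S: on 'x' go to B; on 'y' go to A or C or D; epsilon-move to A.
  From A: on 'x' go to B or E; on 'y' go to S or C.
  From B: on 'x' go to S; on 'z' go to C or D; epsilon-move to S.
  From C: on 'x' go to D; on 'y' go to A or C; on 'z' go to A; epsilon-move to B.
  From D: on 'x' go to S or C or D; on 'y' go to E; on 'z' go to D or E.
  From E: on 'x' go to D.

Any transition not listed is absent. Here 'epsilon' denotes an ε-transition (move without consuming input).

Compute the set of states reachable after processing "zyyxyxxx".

∅

Start: ε-closure({S}) = {S, A}.
Read 'z': {S, A} → ∅.
The set is empty and remains empty for the remaining 7 symbols.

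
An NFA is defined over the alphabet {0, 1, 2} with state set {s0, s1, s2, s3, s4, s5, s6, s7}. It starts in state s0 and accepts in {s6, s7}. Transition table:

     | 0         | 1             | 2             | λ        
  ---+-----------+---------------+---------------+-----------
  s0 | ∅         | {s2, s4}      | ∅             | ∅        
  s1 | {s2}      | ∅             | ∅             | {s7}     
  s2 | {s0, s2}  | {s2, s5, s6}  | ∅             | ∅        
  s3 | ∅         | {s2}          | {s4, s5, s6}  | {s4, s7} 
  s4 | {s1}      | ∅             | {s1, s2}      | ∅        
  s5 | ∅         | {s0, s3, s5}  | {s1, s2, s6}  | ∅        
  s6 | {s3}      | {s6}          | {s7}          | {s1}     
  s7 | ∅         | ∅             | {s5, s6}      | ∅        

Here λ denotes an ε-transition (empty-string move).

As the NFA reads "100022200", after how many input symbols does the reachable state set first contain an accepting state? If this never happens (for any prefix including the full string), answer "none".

2

Start in {s0}.
Read '1': {s0} → {s2, s4}.
Read '0': {s2, s4} → {s0, s1, s2, s7}.
None of the earlier sets intersect F, but {s0, s1, s2, s7} does.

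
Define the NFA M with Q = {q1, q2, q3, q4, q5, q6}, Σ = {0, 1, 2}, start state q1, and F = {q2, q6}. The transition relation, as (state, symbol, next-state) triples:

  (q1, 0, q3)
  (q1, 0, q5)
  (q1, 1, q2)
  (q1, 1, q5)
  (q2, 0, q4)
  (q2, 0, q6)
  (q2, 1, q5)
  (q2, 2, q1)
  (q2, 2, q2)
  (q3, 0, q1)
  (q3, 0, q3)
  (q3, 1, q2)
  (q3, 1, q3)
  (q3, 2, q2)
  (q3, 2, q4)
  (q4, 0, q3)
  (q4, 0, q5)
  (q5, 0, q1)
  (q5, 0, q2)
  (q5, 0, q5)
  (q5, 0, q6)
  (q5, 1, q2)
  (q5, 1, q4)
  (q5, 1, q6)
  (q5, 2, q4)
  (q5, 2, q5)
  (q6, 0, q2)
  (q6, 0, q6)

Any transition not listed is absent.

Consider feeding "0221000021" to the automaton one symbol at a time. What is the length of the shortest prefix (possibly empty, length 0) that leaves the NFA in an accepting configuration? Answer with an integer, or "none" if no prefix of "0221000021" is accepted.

2

Start in {q1}.
Read '0': {q1} → {q3, q5}.
Read '2': {q3, q5} → {q2, q4, q5}.
None of the earlier sets intersect F, but {q2, q4, q5} does.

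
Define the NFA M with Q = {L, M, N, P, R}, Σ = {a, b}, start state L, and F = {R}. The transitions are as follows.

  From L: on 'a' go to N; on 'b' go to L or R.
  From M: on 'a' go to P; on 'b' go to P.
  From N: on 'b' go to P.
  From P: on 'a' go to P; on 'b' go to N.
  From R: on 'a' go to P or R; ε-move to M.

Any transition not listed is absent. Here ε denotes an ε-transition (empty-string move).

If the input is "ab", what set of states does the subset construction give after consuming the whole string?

{P}

Start in {L}.
Read 'a': L→{N}; now {N}.
Read 'b': N→{P}; now {P}.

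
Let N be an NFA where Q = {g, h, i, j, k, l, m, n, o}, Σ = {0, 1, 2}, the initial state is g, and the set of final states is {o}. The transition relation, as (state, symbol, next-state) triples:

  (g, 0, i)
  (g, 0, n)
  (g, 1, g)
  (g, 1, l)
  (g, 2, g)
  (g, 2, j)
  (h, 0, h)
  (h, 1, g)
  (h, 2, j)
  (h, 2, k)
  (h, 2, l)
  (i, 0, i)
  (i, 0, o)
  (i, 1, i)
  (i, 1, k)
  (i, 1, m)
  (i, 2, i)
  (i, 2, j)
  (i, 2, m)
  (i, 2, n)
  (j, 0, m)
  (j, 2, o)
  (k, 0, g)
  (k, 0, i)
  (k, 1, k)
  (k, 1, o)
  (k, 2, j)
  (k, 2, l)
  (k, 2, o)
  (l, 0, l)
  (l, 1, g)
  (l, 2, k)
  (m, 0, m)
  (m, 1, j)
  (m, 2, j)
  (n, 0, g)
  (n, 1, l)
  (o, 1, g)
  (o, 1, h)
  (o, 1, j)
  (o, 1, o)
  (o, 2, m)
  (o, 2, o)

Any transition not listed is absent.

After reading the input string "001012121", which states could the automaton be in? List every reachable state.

{g, h, i, j, k, l, m, o}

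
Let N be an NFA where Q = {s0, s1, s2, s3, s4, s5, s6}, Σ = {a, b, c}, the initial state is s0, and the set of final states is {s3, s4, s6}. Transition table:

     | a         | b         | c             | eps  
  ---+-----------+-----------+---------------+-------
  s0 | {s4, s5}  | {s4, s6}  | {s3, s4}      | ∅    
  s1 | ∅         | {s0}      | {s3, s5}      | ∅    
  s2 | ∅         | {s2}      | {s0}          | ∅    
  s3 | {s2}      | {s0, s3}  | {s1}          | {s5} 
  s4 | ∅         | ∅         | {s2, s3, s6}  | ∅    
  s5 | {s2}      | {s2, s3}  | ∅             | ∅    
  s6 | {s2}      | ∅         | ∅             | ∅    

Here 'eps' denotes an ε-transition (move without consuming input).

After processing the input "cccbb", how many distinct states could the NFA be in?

6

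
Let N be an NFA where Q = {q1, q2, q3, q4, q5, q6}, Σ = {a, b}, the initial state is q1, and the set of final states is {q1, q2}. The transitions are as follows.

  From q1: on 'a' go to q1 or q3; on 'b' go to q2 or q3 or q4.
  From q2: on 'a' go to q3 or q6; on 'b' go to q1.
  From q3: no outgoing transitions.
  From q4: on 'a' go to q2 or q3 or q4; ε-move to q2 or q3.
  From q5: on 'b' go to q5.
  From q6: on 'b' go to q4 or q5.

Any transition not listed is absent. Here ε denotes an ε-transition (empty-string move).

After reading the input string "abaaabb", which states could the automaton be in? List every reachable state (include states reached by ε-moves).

{q1, q2, q3, q4, q5}

Start in {q1}.
Read 'a': q1→{q1, q3}; now {q1, q3}.
Read 'b': q1→{q2, q3, q4}, q3→∅; now {q2, q3, q4}.
Read 'a': q2→{q3, q6}, q3→∅, q4→{q2, q3, q4}; now {q2, q3, q4, q6}.
Read 'a': q2→{q3, q6}, q3→∅, q4→{q2, q3, q4}, q6→∅; now {q2, q3, q4, q6}.
Read 'a': q2→{q3, q6}, q3→∅, q4→{q2, q3, q4}, q6→∅; now {q2, q3, q4, q6}.
Read 'b': q2→{q1}, q3→∅, q4→∅, q6→{q4, q5}; union {q1, q4, q5}; ε-closure = {q1, q2, q3, q4, q5}.
Read 'b': q1→{q2, q3, q4}, q2→{q1}, q3→∅, q4→∅, q5→{q5}; now {q1, q2, q3, q4, q5}.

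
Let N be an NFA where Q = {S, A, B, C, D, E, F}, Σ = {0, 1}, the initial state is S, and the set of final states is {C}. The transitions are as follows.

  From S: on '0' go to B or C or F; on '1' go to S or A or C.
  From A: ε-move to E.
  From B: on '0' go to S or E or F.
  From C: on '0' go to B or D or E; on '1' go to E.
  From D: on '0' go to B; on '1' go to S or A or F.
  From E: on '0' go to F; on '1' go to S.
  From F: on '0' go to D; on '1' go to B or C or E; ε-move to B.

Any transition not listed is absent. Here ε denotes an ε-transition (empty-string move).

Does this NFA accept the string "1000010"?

Yes

Start in {S}.
Read '1': S→{S, A, C}; union {S, A, C}; ε-closure = {S, A, C, E}.
Read '0': S→{B, C, F}, A→∅, C→{B, D, E}, E→{F}; now {B, C, D, E, F}.
Read '0': B→{S, E, F}, C→{B, D, E}, D→{B}, E→{F}, F→{D}; now {S, B, D, E, F}.
Read '0': S→{B, C, F}, B→{S, E, F}, D→{B}, E→{F}, F→{D}; now {S, B, C, D, E, F}.
Read '0': S→{B, C, F}, B→{S, E, F}, C→{B, D, E}, D→{B}, E→{F}, F→{D}; now {S, B, C, D, E, F}.
Read '1': S→{S, A, C}, B→∅, C→{E}, D→{S, A, F}, E→{S}, F→{B, C, E}; now {S, A, B, C, E, F}.
Read '0': S→{B, C, F}, A→∅, B→{S, E, F}, C→{B, D, E}, E→{F}, F→{D}; now {S, B, C, D, E, F}.
The final set {S, B, C, D, E, F} contains the accepting state C.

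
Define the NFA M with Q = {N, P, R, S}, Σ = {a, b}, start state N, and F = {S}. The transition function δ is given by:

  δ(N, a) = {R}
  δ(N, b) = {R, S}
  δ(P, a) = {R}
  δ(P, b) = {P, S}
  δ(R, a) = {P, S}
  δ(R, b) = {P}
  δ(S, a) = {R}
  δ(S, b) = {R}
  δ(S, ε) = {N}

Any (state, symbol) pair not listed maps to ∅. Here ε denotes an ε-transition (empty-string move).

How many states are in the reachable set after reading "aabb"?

4

Start in {N}.
Read 'a': N→{R}; now {R}.
Read 'a': R→{P, S}; union {P, S}; ε-closure = {N, P, S}.
Read 'b': N→{R, S}, P→{P, S}, S→{R}; union {P, R, S}; ε-closure = {N, P, R, S}.
Read 'b': N→{R, S}, P→{P, S}, R→{P}, S→{R}; union {P, R, S}; ε-closure = {N, P, R, S}.
That set has 4 states.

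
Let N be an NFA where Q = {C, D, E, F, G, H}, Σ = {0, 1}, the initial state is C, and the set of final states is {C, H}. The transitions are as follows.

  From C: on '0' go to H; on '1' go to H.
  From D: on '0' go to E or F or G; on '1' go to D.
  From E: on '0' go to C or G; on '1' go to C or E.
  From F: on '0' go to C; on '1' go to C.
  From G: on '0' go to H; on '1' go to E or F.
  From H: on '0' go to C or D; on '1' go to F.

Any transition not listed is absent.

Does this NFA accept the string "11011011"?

No

Start in {C}.
Read '1': {C} → {H}.
Read '1': {H} → {F}.
Read '0': {F} → {C}.
Read '1': {C} → {H}.
Read '1': {H} → {F}.
Read '0': {F} → {C}.
Read '1': {C} → {H}.
Read '1': {H} → {F}.
The final set {F} contains no accepting state.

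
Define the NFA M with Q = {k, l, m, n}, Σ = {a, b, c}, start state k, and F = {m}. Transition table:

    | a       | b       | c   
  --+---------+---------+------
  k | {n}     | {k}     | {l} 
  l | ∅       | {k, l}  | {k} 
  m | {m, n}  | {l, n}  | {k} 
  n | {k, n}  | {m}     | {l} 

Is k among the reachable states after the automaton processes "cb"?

Yes

Start in {k}.
Read 'c': k→{l}; now {l}.
Read 'b': l→{k, l}; now {k, l}.
State k is in {k, l}.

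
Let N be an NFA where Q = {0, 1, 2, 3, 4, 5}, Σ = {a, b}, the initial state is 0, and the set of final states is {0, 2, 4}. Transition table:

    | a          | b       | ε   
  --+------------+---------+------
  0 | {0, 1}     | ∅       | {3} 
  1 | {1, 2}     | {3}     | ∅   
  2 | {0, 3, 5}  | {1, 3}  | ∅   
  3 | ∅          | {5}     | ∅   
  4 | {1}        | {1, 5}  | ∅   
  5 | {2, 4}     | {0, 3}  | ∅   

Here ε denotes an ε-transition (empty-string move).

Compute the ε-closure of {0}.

Begin with {0}.
ε-move 0 → 3; add 3.

{0, 3}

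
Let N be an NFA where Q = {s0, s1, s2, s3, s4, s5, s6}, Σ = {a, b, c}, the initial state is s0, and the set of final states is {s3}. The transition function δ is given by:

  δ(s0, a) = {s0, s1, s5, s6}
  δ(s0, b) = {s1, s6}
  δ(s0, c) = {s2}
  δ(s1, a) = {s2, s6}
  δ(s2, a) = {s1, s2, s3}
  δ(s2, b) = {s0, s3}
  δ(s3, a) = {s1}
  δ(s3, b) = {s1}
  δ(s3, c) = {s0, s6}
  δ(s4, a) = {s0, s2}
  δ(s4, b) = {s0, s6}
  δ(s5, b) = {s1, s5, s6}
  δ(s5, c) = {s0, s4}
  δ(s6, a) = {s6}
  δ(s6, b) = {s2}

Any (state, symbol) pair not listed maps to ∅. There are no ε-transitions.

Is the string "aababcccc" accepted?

Start in {s0}.
Read 'a': s0→{s0, s1, s5, s6}; now {s0, s1, s5, s6}.
Read 'a': s0→{s0, s1, s5, s6}, s1→{s2, s6}, s5→∅, s6→{s6}; now {s0, s1, s2, s5, s6}.
Read 'b': s0→{s1, s6}, s1→∅, s2→{s0, s3}, s5→{s1, s5, s6}, s6→{s2}; now {s0, s1, s2, s3, s5, s6}.
Read 'a': s0→{s0, s1, s5, s6}, s1→{s2, s6}, s2→{s1, s2, s3}, s3→{s1}, s5→∅, s6→{s6}; now {s0, s1, s2, s3, s5, s6}.
Read 'b': s0→{s1, s6}, s1→∅, s2→{s0, s3}, s3→{s1}, s5→{s1, s5, s6}, s6→{s2}; now {s0, s1, s2, s3, s5, s6}.
Read 'c': s0→{s2}, s1→∅, s2→∅, s3→{s0, s6}, s5→{s0, s4}, s6→∅; now {s0, s2, s4, s6}.
Read 'c': s0→{s2}, s2→∅, s4→∅, s6→∅; now {s2}.
Read 'c': s2→∅; now ∅.
The set is empty and remains empty for the remaining 1 symbol.
The final set ∅ contains no accepting state.

No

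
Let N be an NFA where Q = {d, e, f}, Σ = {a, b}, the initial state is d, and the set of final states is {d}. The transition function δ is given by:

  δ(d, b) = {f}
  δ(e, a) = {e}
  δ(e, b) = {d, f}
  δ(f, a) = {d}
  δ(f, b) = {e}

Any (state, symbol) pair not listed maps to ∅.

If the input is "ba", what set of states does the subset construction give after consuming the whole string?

{d}

Start in {d}.
Read 'b': d→{f}; now {f}.
Read 'a': f→{d}; now {d}.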